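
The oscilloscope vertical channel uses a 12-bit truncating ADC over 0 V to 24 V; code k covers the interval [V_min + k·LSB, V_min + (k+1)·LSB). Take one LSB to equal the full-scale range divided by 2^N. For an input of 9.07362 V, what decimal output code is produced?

Full-scale range = 24 V. LSB = 24 V / 2^12 ≈ 5.859 mV.
V_in − V_min = 9.07362 − (0) = 9.07362 V.
Divide by LSB: 9.07362 × 4096/24 = 1548.5645.
Truncating gives code 1548.

1548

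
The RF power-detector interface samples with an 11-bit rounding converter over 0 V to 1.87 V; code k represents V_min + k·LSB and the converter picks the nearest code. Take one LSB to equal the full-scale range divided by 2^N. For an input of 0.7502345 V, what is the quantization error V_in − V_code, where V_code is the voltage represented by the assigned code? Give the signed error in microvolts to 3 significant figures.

Span = 1.87 V. LSB = 1.87 V / 2^11 ≈ 0.9131 mV.
(0.7502345 − (0)) / LSB = 0.7502345 × 2048/1.87 = 821.6472. Nearest integer: k = 822.
V_code = 0 + (822/2048) × 1.87 = 0.7505566406 V.
Error = V_in − V_code = 0.7502345 − (0.7505566406) = −322 µV.

−322 µV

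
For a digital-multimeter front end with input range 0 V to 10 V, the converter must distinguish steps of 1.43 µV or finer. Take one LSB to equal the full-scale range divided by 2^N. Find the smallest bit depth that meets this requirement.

Range is 10 V.
Required number of levels: 10/1.43 µV = 6.9930e6; smallest N with 2^N ≥ that is 23.

23 bits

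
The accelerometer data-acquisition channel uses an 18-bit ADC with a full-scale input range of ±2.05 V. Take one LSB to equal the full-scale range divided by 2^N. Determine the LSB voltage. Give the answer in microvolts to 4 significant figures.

15.64 µV

Span: 2.05 V − (-2.05 V) = 4.1 V.
Number of codes = 2^18 = 262144.
Step size = 4.1/262144 V = 15.64 µV.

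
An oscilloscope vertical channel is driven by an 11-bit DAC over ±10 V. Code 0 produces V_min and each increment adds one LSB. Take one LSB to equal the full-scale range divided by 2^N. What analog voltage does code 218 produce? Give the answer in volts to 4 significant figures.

Range = 10 − (-10) = 20 V. LSB = 20 V / 2^11.
V_out = V_min + code × LSB = -10 V + 218 × 20 V / 2048
      = -10 V + 2.12891 V = -7.87109 V.

-7.871 V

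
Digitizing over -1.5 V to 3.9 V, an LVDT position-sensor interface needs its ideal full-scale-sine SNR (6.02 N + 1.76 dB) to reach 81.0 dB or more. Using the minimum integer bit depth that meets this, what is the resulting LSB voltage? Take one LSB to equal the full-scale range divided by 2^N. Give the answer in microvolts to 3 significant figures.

330 µV

Range = 3.9 − (-1.5) = 5.4 V.
6.02 N + 1.76 ≥ 81.0 gives N ≥ 13.163, so the minimum integer is 14.
LSB = 5.4 V ÷ 2^14 = 5.4/16384 V = 330 µV.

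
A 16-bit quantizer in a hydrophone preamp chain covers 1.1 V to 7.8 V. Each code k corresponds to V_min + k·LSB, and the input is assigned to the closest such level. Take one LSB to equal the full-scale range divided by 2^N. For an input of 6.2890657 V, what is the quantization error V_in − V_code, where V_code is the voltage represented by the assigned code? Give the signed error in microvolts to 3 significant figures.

−19.7 µV

Range = 7.8 − (1.1) = 6.7 V. LSB = 6.7 V / 2^16 ≈ 102.2 µV.
Position in LSBs: (6.2890657 − (1.1)) × 65536/6.7 = 50756.8074; rounding gives k = 50757.
V_code = V_min + k × range/2^16 = 1.1 + 50757 × 6.7/65536 = 6.2890853882 V.
Error = V_in − V_code = 6.2890657 − (6.2890853882) = −19.7 µV.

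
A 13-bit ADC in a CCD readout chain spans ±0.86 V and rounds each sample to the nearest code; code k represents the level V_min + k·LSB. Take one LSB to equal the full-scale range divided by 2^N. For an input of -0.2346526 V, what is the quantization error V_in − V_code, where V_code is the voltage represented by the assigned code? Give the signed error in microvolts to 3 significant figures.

+83.7 µV

The full-scale span is 0.86 − (-0.86) = 1.72 V. LSB = 1.72 V / 2^13 ≈ 210.0 µV.
(-0.2346526 − (-0.86)) / LSB = 0.6253474 × 8192/1.72 = 2978.3988. Nearest integer: k = 2978.
Reconstructed level: -0.86 + 2978 × 1.72/8192 V = -0.2347363281 V.
e = -0.2346526 − (-0.2347363281) = +83.7 µV.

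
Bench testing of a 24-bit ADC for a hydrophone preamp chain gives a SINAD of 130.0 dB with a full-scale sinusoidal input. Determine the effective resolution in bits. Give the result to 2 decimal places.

21.30 bits

Inverting SNR = 6.02 N + 1.76: N_eff = (130.0 − 1.76)/6.02 = 21.3023.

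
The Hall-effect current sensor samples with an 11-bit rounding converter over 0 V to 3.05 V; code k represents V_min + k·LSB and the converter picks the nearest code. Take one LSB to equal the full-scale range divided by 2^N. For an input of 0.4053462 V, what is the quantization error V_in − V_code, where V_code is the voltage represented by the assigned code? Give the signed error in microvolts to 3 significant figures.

+268 µV

Span = 3.05 V. LSB = 3.05 V / 2^11 ≈ 1.489 mV.
(V_in − V_min)/LSB = (0.4053462 − (0)) × 2048/3.05 = 272.1800 → nearest code k = 272.
V_code = 0 + (272/2048) × 3.05 = 0.4050781250 V.
V_in − V_code = 0.4053462 − (0.4050781250) = +268 µV.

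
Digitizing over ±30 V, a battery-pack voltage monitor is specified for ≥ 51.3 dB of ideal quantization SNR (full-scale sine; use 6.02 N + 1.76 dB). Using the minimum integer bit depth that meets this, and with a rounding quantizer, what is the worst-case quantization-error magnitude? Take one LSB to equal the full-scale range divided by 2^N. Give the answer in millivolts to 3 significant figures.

58.6 mV

The full-scale span is 30 − (-30) = 60 V.
Solving 6.02 N ≥ 51.3 − 1.76: N ≥ 8.229. Round up → N = 9.
One LSB is 60 V / 512 = 117.19 mV.
|e|_max = LSB/2 = 58.6 mV.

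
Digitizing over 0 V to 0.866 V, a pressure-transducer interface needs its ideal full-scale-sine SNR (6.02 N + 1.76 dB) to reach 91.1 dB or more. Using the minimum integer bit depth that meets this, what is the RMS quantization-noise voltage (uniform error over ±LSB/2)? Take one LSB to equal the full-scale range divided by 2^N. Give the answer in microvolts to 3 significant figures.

Full-scale range = 0.866 V.
6.02 N + 1.76 ≥ 91.1 gives N ≥ 14.841, so the minimum integer is 15.
Step size = 0.866/32768 V = 26.428 µV.
V_rms = LSB/√12 = 7.63 µV.

7.63 µV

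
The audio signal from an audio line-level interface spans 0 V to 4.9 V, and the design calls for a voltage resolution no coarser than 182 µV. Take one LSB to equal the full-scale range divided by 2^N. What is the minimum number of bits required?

15 bits

Full-scale range = 4.9 V.
Need 2^N ≥ 4.9 V / 182 µV = 26920 → N_min = 15.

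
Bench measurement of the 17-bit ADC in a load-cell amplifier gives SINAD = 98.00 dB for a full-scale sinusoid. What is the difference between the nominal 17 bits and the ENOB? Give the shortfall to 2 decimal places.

1.01 bits

Effective bits = (98.00 − 1.76)/6.02 = 15.9867.
17 − 15.9867 = 1.01 bits below nominal.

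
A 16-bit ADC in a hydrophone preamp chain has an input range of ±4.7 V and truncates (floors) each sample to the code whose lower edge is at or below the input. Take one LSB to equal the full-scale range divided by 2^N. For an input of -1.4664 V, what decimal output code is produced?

Range = 4.7 − (-4.7) = 9.4 V. LSB = 9.4 V / 2^16 ≈ 143.4 µV.
code = ⌊(V_in − V_min)/LSB⌋ = ⌊(V_in − V_min) × 2^16 / range⌋
     = ⌊(-1.4664 − (-4.7)) × 65536 / 9.4⌋ = ⌊3.2336 × 65536/9.4⌋
     = ⌊22544.384⌋ = 22544.

22544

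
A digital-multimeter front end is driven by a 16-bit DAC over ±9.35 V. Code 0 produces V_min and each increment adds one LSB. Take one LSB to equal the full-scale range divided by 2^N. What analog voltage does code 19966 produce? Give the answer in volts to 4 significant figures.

-3.653 V

Span: 9.35 V − (-9.35 V) = 18.7 V. LSB = 18.7 V / 2^16.
V_out = -9.35 + 19966 × (18.7/65536) V
      = -9.35 V + 5.69709 V = -3.65291 V.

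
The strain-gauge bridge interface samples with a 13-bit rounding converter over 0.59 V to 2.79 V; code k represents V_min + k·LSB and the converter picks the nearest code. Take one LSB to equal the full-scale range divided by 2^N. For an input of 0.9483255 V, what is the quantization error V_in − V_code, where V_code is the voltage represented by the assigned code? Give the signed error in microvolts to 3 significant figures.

Range = 2.79 − (0.59) = 2.2 V. LSB = 2.2 V / 2^13 ≈ 268.6 µV.
Position in LSBs: (0.9483255 − (0.59)) × 8192/2.2 = 1334.2739; rounding gives k = 1334.
V_code = V_min + k × range/2^13 = 0.59 + 1334 × 2.2/8192 = 0.9482519531 V.
V_in − V_code = 0.9483255 − (0.9482519531) = +73.5 µV.

+73.5 µV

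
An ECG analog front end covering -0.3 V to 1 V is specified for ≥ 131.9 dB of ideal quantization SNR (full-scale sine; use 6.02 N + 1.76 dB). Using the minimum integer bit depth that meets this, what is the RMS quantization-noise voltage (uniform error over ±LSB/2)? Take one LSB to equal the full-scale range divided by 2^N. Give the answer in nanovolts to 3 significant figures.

Span: 1 V − (-0.3 V) = 1.3 V.
6.02 N + 1.76 ≥ 131.9 gives N ≥ 21.618, so the minimum integer is 22.
One LSB is 1.3 V / 4194304 = 309.94 nV.
V_rms = LSB/√12 = 89.5 nV.

89.5 nV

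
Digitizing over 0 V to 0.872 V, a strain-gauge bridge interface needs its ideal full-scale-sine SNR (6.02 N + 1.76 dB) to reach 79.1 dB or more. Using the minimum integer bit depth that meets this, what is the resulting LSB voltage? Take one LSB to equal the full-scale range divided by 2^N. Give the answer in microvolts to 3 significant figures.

Span = 0.872 V.
Solving 6.02 N ≥ 79.1 − 1.76: N ≥ 12.847. Round up → N = 13.
One LSB is 0.872 V / 8192 = 106 µV.

106 µV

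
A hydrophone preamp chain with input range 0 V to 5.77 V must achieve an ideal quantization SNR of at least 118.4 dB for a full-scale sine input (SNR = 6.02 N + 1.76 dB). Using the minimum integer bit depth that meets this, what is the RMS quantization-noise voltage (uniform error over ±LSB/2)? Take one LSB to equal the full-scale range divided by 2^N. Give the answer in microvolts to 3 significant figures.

1.59 µV

Span = 5.77 V.
6.02 N + 1.76 ≥ 118.4 gives N ≥ 19.375, so the minimum integer is 20.
LSB = 5.77 V / 2^20 = 5.5027 µV.
V_rms = LSB/√12 = 1.59 µV.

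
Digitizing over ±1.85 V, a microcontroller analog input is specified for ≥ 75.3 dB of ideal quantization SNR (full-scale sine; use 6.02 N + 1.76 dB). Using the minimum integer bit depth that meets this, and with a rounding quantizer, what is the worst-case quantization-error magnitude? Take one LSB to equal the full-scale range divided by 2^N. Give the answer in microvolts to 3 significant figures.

Range = 1.85 − (-1.85) = 3.7 V.
6.02 N + 1.76 ≥ 75.3 gives N ≥ 12.216, so the minimum integer is 13.
Step size = 3.7/8192 V = 451.66 µV.
|e|_max = LSB/2 = 226 µV.

226 µV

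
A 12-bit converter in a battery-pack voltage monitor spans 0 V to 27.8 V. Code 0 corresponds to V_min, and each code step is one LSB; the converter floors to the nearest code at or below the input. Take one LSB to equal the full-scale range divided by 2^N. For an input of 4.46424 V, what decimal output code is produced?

V_FS = 27.8 V. LSB = 27.8 V / 2^12 ≈ 6.787 mV.
(V_in − V_min) × 2^12/range = (4.46424 − (0)) × 4096/27.8 = 657.753.
Floor → code = 657.

657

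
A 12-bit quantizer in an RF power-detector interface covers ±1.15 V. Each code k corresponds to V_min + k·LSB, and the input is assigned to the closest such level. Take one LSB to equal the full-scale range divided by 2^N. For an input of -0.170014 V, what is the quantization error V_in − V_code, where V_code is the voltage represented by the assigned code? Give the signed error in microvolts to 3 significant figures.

+128 µV

The full-scale span is 1.15 − (-1.15) = 2.3 V. LSB = 2.3 V / 2^12 ≈ 0.5615 mV.
(V_in − V_min)/LSB = (-0.170014 − (-1.15)) × 4096/2.3 = 1745.2272 → nearest code k = 1745.
V_code = V_min + k × range/2^12 = -1.15 + 1745 × 2.3/4096 = -0.1701416016 V.
e = -0.170014 − (-0.1701416016) = +128 µV.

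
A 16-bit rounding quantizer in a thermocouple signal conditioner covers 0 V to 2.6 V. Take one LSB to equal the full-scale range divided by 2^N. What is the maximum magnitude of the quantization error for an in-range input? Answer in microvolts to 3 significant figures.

Full-scale range = 2.6 V.
One LSB is 2.6 V / 65536 = 39.673 µV.
A rounding quantizer has |error| ≤ LSB/2 = 19.8 µV.

19.8 µV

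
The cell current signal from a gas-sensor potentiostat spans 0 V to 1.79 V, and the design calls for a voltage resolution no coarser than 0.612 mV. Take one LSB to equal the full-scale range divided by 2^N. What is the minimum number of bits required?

12 bits

V_FS = 1.79 V.
Levels needed ≥ 1.79/0.612 mV = 2925. 2^12 = 4096 suffices, so N_min = 12.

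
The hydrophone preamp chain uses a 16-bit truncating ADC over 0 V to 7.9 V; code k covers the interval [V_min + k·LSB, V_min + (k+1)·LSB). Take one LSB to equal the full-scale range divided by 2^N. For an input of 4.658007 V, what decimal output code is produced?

38641

Full-scale range = 7.9 V. LSB = 7.9 V / 2^16 ≈ 120.5 µV.
(V_in − V_min) × 2^16/range = (4.658007 − (0)) × 65536/7.9 = 38641.411.
Floor → code = 38641.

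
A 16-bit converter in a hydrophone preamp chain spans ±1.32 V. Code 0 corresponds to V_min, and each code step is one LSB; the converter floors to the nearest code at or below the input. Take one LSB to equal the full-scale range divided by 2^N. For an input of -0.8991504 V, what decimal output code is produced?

Range = 1.32 − (-1.32) = 2.64 V. LSB = 2.64 V / 2^16 ≈ 40.28 µV.
(V_in − V_min) × 2^16/range = (-0.8991504 − (-1.32)) × 65536/2.64 = 10447.272.
Floor → code = 10447.

10447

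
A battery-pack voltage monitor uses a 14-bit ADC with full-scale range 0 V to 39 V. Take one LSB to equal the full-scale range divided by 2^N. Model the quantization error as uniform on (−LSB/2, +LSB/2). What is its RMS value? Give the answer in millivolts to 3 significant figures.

0.687 mV

Span = 39 V.
LSB = 39 V ÷ 2^14 = 39/16384 V = 2.3804 mV.
σ_q = LSB/√12 = 2.3804 mV/3.4641 = 0.687 mV.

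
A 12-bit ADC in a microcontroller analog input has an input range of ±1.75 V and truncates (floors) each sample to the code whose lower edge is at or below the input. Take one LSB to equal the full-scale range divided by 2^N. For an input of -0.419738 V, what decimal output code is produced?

Span: 1.75 V − (-1.75 V) = 3.5 V. LSB = 3.5 V / 2^12 ≈ 0.8545 mV.
V_in − V_min = -0.419738 − (-1.75) = 1.330262 V.
Divide by LSB: 1.330262 × 4096/3.5 = 1556.7866.
Truncating gives code 1556.

1556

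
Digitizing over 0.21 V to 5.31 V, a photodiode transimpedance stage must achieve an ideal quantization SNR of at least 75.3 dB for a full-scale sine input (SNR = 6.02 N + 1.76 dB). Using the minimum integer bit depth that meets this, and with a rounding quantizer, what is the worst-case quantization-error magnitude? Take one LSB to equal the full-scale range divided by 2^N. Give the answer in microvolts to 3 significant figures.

311 µV

Span: 5.31 V − (0.21 V) = 5.1 V.
N ≥ (75.3 − 1.76)/6.02 = 12.216 → N_min = 13.
LSB = 5.1 V ÷ 2^13 = 5.1/8192 V = 0.62256 mV.
Max error for round-to-nearest is LSB/2 = 311 µV.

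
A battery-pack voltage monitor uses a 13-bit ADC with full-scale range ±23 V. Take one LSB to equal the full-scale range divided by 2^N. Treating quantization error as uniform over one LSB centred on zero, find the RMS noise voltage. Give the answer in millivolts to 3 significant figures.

Full-scale range = 23 V − (-23 V) = 46 V.
Step size = 46/8192 V = 5.6152 mV.
σ_q = LSB/√12 = 5.6152 mV/3.4641 = 1.62 mV.

1.62 mV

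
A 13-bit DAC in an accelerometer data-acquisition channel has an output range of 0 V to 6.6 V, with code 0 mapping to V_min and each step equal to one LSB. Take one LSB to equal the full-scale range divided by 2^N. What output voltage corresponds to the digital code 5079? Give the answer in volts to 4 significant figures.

Full-scale range = 6.6 V. LSB = 6.6 V / 2^13.
Output = V_min + (5079/8192) × range = 0 + 0.619995 × 6.6 V
      = 0 + 4.09197 = 4.09197 V.

4.092 V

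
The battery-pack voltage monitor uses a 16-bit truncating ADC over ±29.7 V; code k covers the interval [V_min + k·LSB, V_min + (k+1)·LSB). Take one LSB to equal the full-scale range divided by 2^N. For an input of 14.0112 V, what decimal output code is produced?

Range = 29.7 − (-29.7) = 59.4 V. LSB = 59.4 V / 2^16 ≈ 0.9064 mV.
V_in − V_min = 14.0112 − (-29.7) = 43.7112 V.
Divide by LSB: 43.7112 × 65536/59.4 = 48226.5522.
Truncating gives code 48226.

48226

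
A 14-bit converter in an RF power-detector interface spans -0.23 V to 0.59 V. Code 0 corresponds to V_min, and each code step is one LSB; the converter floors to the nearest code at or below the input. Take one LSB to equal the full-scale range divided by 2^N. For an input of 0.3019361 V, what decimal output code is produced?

Range = 0.59 − (-0.23) = 0.82 V. LSB = 0.82 V / 2^14 ≈ 50.05 µV.
(V_in − V_min) × 2^14/range = (0.3019361 − (-0.23)) × 16384/0.82 = 10628.343.
Floor → code = 10628.

10628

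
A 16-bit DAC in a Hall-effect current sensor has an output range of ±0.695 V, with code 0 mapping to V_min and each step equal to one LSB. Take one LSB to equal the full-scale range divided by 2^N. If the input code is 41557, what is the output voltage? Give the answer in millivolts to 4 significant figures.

The full-scale span is 0.695 − (-0.695) = 1.39 V. LSB = 1.39 V / 2^16.
V_out = -0.695 + 41557 × (1.39/65536) V
      = -0.695 + 0.881412 = 0.186412 V.

186.4 mV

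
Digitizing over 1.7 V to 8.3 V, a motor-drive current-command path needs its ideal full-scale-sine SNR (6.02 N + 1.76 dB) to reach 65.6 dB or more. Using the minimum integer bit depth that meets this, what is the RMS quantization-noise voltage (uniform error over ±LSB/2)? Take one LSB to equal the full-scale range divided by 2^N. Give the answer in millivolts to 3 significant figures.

Full-scale range = 8.3 V − (1.7 V) = 6.6 V.
6.02 N + 1.76 ≥ 65.6 gives N ≥ 10.605, so the minimum integer is 11.
LSB = 6.6 V / 2^11 = 3.2227 mV.
V_rms = LSB/√12 = 0.930 mV.

0.930 mV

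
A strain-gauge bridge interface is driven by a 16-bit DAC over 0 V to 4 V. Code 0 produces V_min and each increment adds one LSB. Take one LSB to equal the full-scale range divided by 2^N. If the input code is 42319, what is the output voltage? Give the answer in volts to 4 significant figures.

2.583 V

Span = 4 V. LSB = 4 V / 2^16.
V_out = 0 + 42319 × (4/65536) V
      = 0 + 2.58295 = 2.58295 V.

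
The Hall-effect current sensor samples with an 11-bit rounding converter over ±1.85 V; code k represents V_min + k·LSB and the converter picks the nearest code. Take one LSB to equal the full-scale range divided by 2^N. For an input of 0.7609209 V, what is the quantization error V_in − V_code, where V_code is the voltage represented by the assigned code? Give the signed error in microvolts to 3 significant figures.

+325 µV

Span: 1.85 V − (-1.85 V) = 3.7 V. LSB = 3.7 V / 2^11 ≈ 1.807 mV.
(V_in − V_min)/LSB = (0.7609209 − (-1.85)) × 2048/3.7 = 1445.1800 → nearest code k = 1445.
V_code = V_min + k × range/2^11 = -1.85 + 1445 × 3.7/2048 = 0.7605957031 V.
V_in − V_code = 0.7609209 − (0.7605957031) = +325 µV.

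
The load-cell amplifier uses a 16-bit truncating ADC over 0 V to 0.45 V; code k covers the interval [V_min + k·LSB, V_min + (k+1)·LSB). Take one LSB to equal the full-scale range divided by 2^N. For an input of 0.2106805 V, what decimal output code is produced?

30682

Full-scale range = 0.45 V. LSB = 0.45 V / 2^16 ≈ 6.866 µV.
code = ⌊(V_in − V_min)/LSB⌋ = ⌊(V_in − V_min) × 2^16 / range⌋
     = ⌊(0.2106805 − (0)) × 65536 / 0.45⌋ = ⌊0.2106805 × 65536/0.45⌋
     = ⌊30682.572⌋ = 30682.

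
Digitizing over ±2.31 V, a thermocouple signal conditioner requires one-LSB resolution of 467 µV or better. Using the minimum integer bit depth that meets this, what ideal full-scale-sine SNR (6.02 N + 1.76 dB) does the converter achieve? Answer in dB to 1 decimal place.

86.0 dB

Span: 2.31 V − (-2.31 V) = 4.62 V.
4.62 V / 467 µV = 9893. Since 2^13 = 8192 and 2^14 = 16384, N = 14.
Ideal SNR at N = 14: 6.02·14 + 1.76 = 86.0 dB.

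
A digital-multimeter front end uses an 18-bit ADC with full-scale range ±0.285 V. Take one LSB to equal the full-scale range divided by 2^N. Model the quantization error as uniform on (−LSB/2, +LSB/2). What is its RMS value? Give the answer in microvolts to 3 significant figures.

Full-scale range = 0.285 V − (-0.285 V) = 0.57 V.
Step size = 0.57/262144 V = 2.1744 µV.
V_rms = LSB/√12 = 2.1744 µV / √12 = 0.628 µV.

0.628 µV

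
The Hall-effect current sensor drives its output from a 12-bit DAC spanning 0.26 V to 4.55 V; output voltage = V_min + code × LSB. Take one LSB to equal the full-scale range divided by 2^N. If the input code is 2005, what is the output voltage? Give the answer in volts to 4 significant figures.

The full-scale span is 4.55 − (0.26) = 4.29 V. LSB = 4.29 V / 2^12.
Output = V_min + (2005/4096) × range = 0.26 + 0.489502 × 4.29 V
      = 0.26 + 2.09996 = 2.35996 V.

2.360 V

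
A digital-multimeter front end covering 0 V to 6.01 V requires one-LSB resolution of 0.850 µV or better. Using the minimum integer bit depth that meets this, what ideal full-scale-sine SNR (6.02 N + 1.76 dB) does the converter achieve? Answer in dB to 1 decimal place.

Span = 6.01 V.
Need 2^N ≥ 6.01 V / 0.850 µV = 7.071e6 → N_min = 23.
SNR = 6.02 × 23 + 1.76 = 140.22 dB.

140.2 dB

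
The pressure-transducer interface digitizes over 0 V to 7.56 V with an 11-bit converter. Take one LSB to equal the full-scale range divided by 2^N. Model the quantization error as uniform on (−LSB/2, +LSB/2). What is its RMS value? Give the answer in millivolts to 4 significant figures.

1.066 mV

Full-scale range = 7.56 V.
One LSB is 7.56 V / 2048 = 3.69141 mV.
RMS of a uniform error over width LSB is LSB/√12 = 1.066 mV.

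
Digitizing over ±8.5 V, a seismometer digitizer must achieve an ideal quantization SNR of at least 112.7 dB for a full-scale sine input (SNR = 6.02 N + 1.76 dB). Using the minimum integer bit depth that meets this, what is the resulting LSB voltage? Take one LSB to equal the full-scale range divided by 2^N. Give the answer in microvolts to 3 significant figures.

32.4 µV

The full-scale span is 8.5 − (-8.5) = 17 V.
Solving 6.02 N ≥ 112.7 − 1.76: N ≥ 18.429. Round up → N = 19.
One LSB is 17 V / 524288 = 32.4 µV.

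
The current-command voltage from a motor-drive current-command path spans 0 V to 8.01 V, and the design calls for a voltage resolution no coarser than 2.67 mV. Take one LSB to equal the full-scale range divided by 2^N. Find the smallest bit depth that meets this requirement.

Span = 8.01 V.
Levels needed ≥ 8.01/2.67 mV = 3000. 2^12 = 4096 suffices, so N_min = 12.

12 bits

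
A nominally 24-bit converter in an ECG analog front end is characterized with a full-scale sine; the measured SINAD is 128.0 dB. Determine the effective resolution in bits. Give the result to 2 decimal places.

20.97 bits

(128.0 − 1.76) / 6.02 = 126.24/6.02 = 20.9701 effective bits.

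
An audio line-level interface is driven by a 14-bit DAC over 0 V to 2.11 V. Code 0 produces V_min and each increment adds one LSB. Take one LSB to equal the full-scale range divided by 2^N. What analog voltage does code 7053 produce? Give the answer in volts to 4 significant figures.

V_FS = 2.11 V. LSB = 2.11 V / 2^14.
V_out = V_min + code × LSB = 0 V + 7053 × 2.11 V / 16384
      = 0 V + 0.908315 V = 0.908315 V.

0.9083 V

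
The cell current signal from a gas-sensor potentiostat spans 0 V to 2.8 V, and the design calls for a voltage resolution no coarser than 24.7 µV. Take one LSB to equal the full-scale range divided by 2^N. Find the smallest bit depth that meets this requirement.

17 bits

V_FS = 2.8 V.
Required number of levels: 2.8/24.7 µV = 113360; smallest N with 2^N ≥ that is 17.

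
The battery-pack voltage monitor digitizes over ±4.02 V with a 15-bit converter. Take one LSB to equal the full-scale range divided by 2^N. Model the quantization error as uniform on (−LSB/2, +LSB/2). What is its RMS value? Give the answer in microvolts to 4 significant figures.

70.83 µV

Range = 4.02 − (-4.02) = 8.04 V.
One LSB is 8.04 V / 32768 = 245.361 µV.
V_rms = LSB/√12 = 245.361 µV / √12 = 70.83 µV.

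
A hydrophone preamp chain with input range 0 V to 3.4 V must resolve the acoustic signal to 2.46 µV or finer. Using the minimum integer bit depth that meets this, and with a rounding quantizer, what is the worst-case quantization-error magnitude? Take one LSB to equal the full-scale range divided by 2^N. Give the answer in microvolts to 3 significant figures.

0.811 µV

V_FS = 3.4 V.
Levels needed ≥ 3.4/2.46 µV = 1.382e6. 2^21 = 2097152 suffices, so N_min = 21.
One LSB is 3.4 V / 2097152 = 1.6212 µV.
Max error for round-to-nearest is LSB/2 = 0.811 µV.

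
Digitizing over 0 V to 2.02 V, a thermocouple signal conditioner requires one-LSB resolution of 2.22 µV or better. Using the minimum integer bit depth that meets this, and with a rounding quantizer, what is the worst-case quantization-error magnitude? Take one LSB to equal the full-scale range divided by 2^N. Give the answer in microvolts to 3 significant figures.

0.963 µV

Range is 2.02 V.
2.02 V / 2.22 µV = 909900. Since 2^19 = 524288 and 2^20 = 1048576, N = 20.
LSB = 2.02 V / 2^20 = 1.9264 µV.
|e|_max = LSB/2 = 0.963 µV.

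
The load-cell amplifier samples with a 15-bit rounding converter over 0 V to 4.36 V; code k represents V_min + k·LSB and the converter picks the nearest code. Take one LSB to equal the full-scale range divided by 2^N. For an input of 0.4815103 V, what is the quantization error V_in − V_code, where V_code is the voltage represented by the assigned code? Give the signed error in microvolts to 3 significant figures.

−21.7 µV

Span = 4.36 V. LSB = 4.36 V / 2^15 ≈ 133.1 µV.
Position in LSBs: (0.4815103 − (0)) × 32768/4.36 = 3618.8370; rounding gives k = 3619.
V_code = 0 + (3619/32768) × 4.36 = 0.48153198242 V.
Error = V_in − V_code = 0.4815103 − (0.48153198242) = −21.7 µV.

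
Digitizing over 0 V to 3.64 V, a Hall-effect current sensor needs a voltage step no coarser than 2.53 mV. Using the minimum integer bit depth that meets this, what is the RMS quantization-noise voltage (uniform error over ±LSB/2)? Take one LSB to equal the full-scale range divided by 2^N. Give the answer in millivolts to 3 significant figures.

Full-scale range = 3.64 V.
Need 2^N ≥ 3.64 V / 2.53 mV = 1439 → N_min = 11.
LSB = 3.64 V ÷ 2^11 = 3.64/2048 V = 1.7773 mV.
σ_q = LSB/√12 = 1.7773 mV/3.4641 = 0.513 mV.

0.513 mV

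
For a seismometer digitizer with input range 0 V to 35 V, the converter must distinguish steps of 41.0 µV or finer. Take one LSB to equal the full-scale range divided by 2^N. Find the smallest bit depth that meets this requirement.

V_FS = 35 V.
35 V / 41.0 µV = 853700. Since 2^19 = 524288 and 2^20 = 1048576, N = 20.

20 bits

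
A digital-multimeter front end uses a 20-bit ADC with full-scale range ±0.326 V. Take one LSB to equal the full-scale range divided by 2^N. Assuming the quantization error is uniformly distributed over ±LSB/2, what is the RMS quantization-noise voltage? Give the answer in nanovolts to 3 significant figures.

179 nV

Span: 0.326 V − (-0.326 V) = 0.652 V.
Step size = 0.652/1048576 V = 0.62180 µV.
V_rms = LSB/√12 = 0.62180 µV / √12 = 179 nV.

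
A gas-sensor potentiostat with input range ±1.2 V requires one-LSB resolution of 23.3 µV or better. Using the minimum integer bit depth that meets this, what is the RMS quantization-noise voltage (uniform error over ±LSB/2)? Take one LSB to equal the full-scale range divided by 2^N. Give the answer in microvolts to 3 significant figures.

Range = 1.2 − (-1.2) = 2.4 V.
Levels needed ≥ 2.4/23.3 µV = 103000. 2^17 = 131072 suffices, so N_min = 17.
LSB = 2.4 V / 2^17 = 18.311 µV.
σ_q = LSB/√12 = 18.311 µV/3.4641 = 5.29 µV.

5.29 µV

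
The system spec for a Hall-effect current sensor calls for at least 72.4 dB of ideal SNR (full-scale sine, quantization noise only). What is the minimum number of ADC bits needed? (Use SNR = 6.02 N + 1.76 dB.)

Required N = ⌈(72.4 − 1.76)/6.02⌉ = ⌈11.734⌉ = 12.

12 bits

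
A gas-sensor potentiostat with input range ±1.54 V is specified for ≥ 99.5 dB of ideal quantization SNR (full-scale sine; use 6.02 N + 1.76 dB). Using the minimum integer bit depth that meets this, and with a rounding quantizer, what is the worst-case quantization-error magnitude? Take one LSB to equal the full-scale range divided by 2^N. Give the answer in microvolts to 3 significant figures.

The full-scale span is 1.54 − (-1.54) = 3.08 V.
Required N = ⌈(99.5 − 1.76)/6.02⌉ = ⌈16.236⌉ = 17.
One LSB is 3.08 V / 131072 = 23.499 µV.
|e|_max = LSB/2 = 11.7 µV.

11.7 µV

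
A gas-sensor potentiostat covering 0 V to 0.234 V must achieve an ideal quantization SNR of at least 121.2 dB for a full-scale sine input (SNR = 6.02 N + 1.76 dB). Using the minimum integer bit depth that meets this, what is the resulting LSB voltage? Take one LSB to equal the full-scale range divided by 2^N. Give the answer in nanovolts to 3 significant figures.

Range is 0.234 V.
6.02 N + 1.76 ≥ 121.2 gives N ≥ 19.841, so the minimum integer is 20.
One LSB is 0.234 V / 1048576 = 223 nV.

223 nV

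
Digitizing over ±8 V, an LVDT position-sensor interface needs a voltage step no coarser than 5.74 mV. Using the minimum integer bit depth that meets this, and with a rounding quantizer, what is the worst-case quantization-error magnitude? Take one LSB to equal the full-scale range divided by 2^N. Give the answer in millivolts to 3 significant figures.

Full-scale range = 8 V − (-8 V) = 16 V.
Levels needed ≥ 16/5.74 mV = 2787. 2^12 = 4096 suffices, so N_min = 12.
LSB = 16 V / 2^12 = 3.9063 mV.
|e|_max = LSB/2 = 1.95 mV.

1.95 mV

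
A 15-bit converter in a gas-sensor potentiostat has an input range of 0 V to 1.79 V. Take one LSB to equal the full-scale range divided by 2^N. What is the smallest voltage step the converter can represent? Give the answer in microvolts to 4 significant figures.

Span = 1.79 V.
2^15 = 32768 levels.
LSB = 1.79 V / 2^15 = 54.63 µV.

54.63 µV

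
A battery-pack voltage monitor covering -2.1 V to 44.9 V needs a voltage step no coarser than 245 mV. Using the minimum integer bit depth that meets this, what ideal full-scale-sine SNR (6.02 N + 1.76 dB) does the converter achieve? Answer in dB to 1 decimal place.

Range = 44.9 − (-2.1) = 47 V.
Need 2^N ≥ 47 V / 245 mV = 191.8 → N_min = 8.
Ideal SNR at N = 8: 6.02·8 + 1.76 = 49.9 dB.

49.9 dB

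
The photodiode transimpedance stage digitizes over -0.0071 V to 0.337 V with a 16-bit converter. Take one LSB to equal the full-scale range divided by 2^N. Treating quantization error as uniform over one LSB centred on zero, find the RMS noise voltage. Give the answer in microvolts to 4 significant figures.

1.516 µV

The full-scale span is 0.337 − (-0.0071) = 0.3441 V.
One LSB is 0.3441 V / 65536 = 5.25055 µV.
RMS of a uniform error over width LSB is LSB/√12 = 1.516 µV.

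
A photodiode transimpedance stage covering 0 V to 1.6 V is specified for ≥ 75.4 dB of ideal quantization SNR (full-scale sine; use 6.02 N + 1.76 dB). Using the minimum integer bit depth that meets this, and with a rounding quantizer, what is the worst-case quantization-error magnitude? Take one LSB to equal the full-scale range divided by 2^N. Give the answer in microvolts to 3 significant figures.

97.7 µV

Range is 1.6 V.
Required N = ⌈(75.4 − 1.76)/6.02⌉ = ⌈12.233⌉ = 13.
One LSB is 1.6 V / 8192 = 195.31 µV.
|e|_max = LSB/2 = 97.7 µV.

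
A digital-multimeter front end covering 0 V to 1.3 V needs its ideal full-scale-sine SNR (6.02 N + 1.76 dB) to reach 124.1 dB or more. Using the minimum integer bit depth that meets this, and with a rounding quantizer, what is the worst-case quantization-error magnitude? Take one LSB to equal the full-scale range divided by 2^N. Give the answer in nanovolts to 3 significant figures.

Full-scale range = 1.3 V.
6.02 N + 1.76 ≥ 124.1 gives N ≥ 20.322, so the minimum integer is 21.
Step size = 1.3/2097152 V = 0.61989 µV.
|e|_max = LSB/2 = 310 nV.

310 nV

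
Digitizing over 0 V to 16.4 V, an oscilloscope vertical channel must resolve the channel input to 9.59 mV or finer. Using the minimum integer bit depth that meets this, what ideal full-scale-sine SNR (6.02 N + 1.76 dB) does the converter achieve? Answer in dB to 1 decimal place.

68.0 dB

V_FS = 16.4 V.
Required number of levels: 16.4/9.59 mV = 1710.1; smallest N with 2^N ≥ that is 11.
Ideal SNR at N = 11: 6.02·11 + 1.76 = 68.0 dB.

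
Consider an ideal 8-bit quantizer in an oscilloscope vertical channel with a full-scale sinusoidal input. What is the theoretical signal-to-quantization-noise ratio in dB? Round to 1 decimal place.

For an ideal N-bit converter with full-scale sine input, SNR = 6.02 N + 1.76 dB. SNR = 6.02 × 8 + 1.76 = 48.16 + 1.76 = 49.92 dB.

49.9 dB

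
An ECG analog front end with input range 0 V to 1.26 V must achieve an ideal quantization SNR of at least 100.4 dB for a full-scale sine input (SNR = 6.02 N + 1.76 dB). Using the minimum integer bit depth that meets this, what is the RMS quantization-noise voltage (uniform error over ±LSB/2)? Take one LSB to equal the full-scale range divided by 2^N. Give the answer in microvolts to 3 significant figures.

Span = 1.26 V.
6.02 N + 1.76 ≥ 100.4 gives N ≥ 16.385, so the minimum integer is 17.
One LSB is 1.26 V / 131072 = 9.6130 µV.
RMS noise = LSB/√12 = 2.78 µV.

2.78 µV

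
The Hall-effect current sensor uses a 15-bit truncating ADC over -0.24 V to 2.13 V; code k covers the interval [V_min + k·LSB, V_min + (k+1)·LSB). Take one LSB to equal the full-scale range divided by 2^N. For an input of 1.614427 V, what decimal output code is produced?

Span: 2.13 V − (-0.24 V) = 2.37 V. LSB = 2.37 V / 2^15 ≈ 72.33 µV.
code = ⌊(V_in − V_min)/LSB⌋ = ⌊(V_in − V_min) × 2^15 / range⌋
     = ⌊(1.614427 − (-0.24)) × 32768 / 2.37⌋ = ⌊1.854427 × 32768/2.37⌋
     = ⌊25639.605⌋ = 25639.

25639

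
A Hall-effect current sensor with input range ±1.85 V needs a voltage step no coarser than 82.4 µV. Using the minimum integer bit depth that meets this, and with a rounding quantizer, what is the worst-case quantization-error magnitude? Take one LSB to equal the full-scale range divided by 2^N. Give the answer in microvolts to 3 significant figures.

Span: 1.85 V − (-1.85 V) = 3.7 V.
Need 2^N ≥ 3.7 V / 82.4 µV = 44900 → N_min = 16.
Step size = 3.7/65536 V = 56.458 µV.
|e|_max = LSB/2 = 28.2 µV.

28.2 µV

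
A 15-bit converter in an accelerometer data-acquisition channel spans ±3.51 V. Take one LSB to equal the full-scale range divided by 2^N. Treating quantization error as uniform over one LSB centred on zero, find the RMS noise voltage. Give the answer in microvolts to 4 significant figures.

61.84 µV

Full-scale range = 3.51 V − (-3.51 V) = 7.02 V.
One LSB is 7.02 V / 32768 = 214.233 µV.
For a uniform distribution on [−LSB/2, +LSB/2], V_rms = LSB/√12 = 214.233 µV/3.4641 = 61.84 µV.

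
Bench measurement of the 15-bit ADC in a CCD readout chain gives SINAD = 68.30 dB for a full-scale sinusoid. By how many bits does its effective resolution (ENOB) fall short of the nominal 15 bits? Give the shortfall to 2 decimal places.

3.95 bits

Effective bits = (68.30 − 1.76)/6.02 = 11.0532.
Shortfall = 15 − 11.0532 = 3.9468 bits.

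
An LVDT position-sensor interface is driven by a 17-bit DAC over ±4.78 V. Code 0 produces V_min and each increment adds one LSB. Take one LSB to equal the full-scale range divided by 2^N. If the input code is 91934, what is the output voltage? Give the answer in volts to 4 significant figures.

1.925 V

The full-scale span is 4.78 − (-4.78) = 9.56 V. LSB = 9.56 V / 2^17.
V_out = -4.78 + 91934 × (9.56/131072) V
      = -4.78 V + 6.70539 V = 1.92539 V.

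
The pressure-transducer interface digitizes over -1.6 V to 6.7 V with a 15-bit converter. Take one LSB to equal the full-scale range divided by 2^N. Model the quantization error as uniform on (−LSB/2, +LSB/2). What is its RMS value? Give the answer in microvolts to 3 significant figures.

73.1 µV

The full-scale span is 6.7 − (-1.6) = 8.3 V.
One LSB is 8.3 V / 32768 = 253.30 µV.
For a uniform distribution on [−LSB/2, +LSB/2], V_rms = LSB/√12 = 253.30 µV/3.4641 = 73.1 µV.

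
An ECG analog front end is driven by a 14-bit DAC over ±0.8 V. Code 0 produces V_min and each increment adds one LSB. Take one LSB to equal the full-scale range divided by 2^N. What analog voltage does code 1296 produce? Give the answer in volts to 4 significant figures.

Span: 0.8 V − (-0.8 V) = 1.6 V. LSB = 1.6 V / 2^14.
V_out = -0.8 + 1296 × (1.6/16384) V
      = -0.8 + 0.126563 = -0.673438 V.

-0.6734 V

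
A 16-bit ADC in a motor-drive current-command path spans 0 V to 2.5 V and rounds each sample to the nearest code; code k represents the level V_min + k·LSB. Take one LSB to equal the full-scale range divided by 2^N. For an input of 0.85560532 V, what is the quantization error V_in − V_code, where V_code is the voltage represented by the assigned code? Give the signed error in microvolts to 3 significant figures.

+6.87 µV

V_FS = 2.5 V. LSB = 2.5 V / 2^16 ≈ 38.15 µV.
Position in LSBs: (0.85560532 − (0)) × 65536/2.5 = 22429.1801; rounding gives k = 22429.
Reconstructed level: 0 + 22429 × 2.5/65536 V = 0.85559844971 V.
e = 0.85560532 − (0.85559844971) = +6.87 µV.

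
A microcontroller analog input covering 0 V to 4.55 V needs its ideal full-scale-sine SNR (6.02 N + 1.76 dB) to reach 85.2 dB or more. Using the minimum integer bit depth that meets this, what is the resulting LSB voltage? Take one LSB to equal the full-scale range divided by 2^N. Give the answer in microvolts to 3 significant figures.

Range is 4.55 V.
Required N = ⌈(85.2 − 1.76)/6.02⌉ = ⌈13.860⌉ = 14.
LSB = 4.55 V / 2^14 = 278 µV.

278 µV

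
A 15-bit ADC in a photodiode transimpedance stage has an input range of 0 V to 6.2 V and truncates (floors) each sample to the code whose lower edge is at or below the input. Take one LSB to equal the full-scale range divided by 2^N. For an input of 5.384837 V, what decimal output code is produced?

28459

Full-scale range = 6.2 V. LSB = 6.2 V / 2^15 ≈ 189.2 µV.
code = ⌊(V_in − V_min)/LSB⌋ = ⌊(V_in − V_min) × 2^15 / range⌋
     = ⌊(5.384837 − (0)) × 32768 / 6.2⌋ = ⌊5.384837 × 32768/6.2⌋
     = ⌊28459.732⌋ = 28459.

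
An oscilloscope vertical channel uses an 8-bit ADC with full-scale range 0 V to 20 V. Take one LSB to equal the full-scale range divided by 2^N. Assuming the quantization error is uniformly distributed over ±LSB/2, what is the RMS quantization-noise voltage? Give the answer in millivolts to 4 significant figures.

Full-scale range = 20 V.
LSB = 20 V / 2^8 = 78.1250 mV.
RMS of a uniform error over width LSB is LSB/√12 = 22.55 mV.

22.55 mV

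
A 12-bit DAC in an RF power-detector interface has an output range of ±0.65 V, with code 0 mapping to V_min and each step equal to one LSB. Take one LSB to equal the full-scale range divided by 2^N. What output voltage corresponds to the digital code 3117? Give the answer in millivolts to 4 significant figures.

Full-scale range = 0.65 V − (-0.65 V) = 1.3 V. LSB = 1.3 V / 2^12.
V_out = -0.65 + 3117 × (1.3/4096) V
      = -0.65 + 0.989282 = 0.339282 V.

339.3 mV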